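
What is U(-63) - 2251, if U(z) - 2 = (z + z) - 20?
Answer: -2395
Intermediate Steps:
U(z) = -18 + 2*z (U(z) = 2 + ((z + z) - 20) = 2 + (2*z - 20) = 2 + (-20 + 2*z) = -18 + 2*z)
U(-63) - 2251 = (-18 + 2*(-63)) - 2251 = (-18 - 126) - 2251 = -144 - 2251 = -2395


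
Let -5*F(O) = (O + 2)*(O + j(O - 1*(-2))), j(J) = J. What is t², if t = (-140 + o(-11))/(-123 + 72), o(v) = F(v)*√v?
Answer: 5344/2601 + 1120*I*√11/289 ≈ 2.0546 + 12.853*I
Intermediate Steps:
F(O) = -(2 + O)*(2 + 2*O)/5 (F(O) = -(O + 2)*(O + (O - 1*(-2)))/5 = -(2 + O)*(O + (O + 2))/5 = -(2 + O)*(O + (2 + O))/5 = -(2 + O)*(2 + 2*O)/5)
o(v) = √v*(-⅘ - 6*v/5 - 2*v²/5) (o(v) = (-⅘ - 6*v/5 - 2*v²/5)*√v = √v*(-⅘ - 6*v/5 - 2*v²/5))
t = 140/51 + 12*I*√11/17 (t = (-140 + 2*√(-11)*(-2 - 1*(-11)² - 3*(-11))/5)/(-123 + 72) = (-140 + 2*(I*√11)*(-2 - 1*121 + 33)/5)/(-51) = (-140 + 2*(I*√11)*(-2 - 121 + 33)/5)*(-1/51) = (-140 + (⅖)*(I*√11)*(-90))*(-1/51) = (-140 - 36*I*√11)*(-1/51) = 140/51 + 12*I*√11/17 ≈ 2.7451 + 2.3411*I)
t² = (140/51 + 12*I*√11/17)²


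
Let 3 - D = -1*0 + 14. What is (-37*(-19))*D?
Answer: -7733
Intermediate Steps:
D = -11 (D = 3 - (-1*0 + 14) = 3 - (0 + 14) = 3 - 1*14 = 3 - 14 = -11)
(-37*(-19))*D = -37*(-19)*(-11) = 703*(-11) = -7733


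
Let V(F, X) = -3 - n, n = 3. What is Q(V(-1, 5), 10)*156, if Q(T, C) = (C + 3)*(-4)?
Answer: -8112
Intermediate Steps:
V(F, X) = -6 (V(F, X) = -3 - 1*3 = -3 - 3 = -6)
Q(T, C) = -12 - 4*C (Q(T, C) = (3 + C)*(-4) = -12 - 4*C)
Q(V(-1, 5), 10)*156 = (-12 - 4*10)*156 = (-12 - 40)*156 = -52*156 = -8112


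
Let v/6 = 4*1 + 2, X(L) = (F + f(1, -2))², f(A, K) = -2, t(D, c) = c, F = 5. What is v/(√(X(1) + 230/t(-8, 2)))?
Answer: 18*√31/31 ≈ 3.2329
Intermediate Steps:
X(L) = 9 (X(L) = (5 - 2)² = 3² = 9)
v = 36 (v = 6*(4*1 + 2) = 6*(4 + 2) = 6*6 = 36)
v/(√(X(1) + 230/t(-8, 2))) = 36/(√(9 + 230/2)) = 36/(√(9 + 230*(½))) = 36/(√(9 + 115)) = 36/(√124) = 36/((2*√31)) = 36*(√31/62) = 18*√31/31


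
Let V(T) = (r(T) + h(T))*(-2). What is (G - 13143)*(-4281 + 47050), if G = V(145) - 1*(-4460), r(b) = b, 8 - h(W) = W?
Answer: -372047531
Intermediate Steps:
h(W) = 8 - W
V(T) = -16 (V(T) = (T + (8 - T))*(-2) = 8*(-2) = -16)
G = 4444 (G = -16 - 1*(-4460) = -16 + 4460 = 4444)
(G - 13143)*(-4281 + 47050) = (4444 - 13143)*(-4281 + 47050) = -8699*42769 = -372047531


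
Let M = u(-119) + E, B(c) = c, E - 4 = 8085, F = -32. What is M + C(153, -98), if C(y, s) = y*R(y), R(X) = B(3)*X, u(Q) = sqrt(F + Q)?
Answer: 78316 + I*sqrt(151) ≈ 78316.0 + 12.288*I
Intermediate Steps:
E = 8089 (E = 4 + 8085 = 8089)
u(Q) = sqrt(-32 + Q)
R(X) = 3*X
C(y, s) = 3*y**2 (C(y, s) = y*(3*y) = 3*y**2)
M = 8089 + I*sqrt(151) (M = sqrt(-32 - 119) + 8089 = sqrt(-151) + 8089 = I*sqrt(151) + 8089 = 8089 + I*sqrt(151) ≈ 8089.0 + 12.288*I)
M + C(153, -98) = (8089 + I*sqrt(151)) + 3*153**2 = (8089 + I*sqrt(151)) + 3*23409 = (8089 + I*sqrt(151)) + 70227 = 78316 + I*sqrt(151)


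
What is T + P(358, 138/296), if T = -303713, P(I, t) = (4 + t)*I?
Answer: -22356443/74 ≈ -3.0211e+5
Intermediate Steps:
P(I, t) = I*(4 + t)
T + P(358, 138/296) = -303713 + 358*(4 + 138/296) = -303713 + 358*(4 + 138*(1/296)) = -303713 + 358*(4 + 69/148) = -303713 + 358*(661/148) = -303713 + 118319/74 = -22356443/74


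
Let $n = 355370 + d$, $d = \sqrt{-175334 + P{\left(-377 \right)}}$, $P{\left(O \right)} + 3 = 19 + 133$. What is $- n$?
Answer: $-355370 - 3 i \sqrt{19465} \approx -3.5537 \cdot 10^{5} - 418.55 i$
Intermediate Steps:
$P{\left(O \right)} = 149$ ($P{\left(O \right)} = -3 + \left(19 + 133\right) = -3 + 152 = 149$)
$d = 3 i \sqrt{19465}$ ($d = \sqrt{-175334 + 149} = \sqrt{-175185} = 3 i \sqrt{19465} \approx 418.55 i$)
$n = 355370 + 3 i \sqrt{19465} \approx 3.5537 \cdot 10^{5} + 418.55 i$
$- n = - (355370 + 3 i \sqrt{19465}) = -355370 - 3 i \sqrt{19465}$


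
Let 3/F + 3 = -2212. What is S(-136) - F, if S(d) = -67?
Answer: -148402/2215 ≈ -66.999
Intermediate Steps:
F = -3/2215 (F = 3/(-3 - 2212) = 3/(-2215) = 3*(-1/2215) = -3/2215 ≈ -0.0013544)
S(-136) - F = -67 - 1*(-3/2215) = -67 + 3/2215 = -148402/2215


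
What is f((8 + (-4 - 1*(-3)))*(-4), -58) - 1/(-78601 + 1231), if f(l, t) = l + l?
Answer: -4332719/77370 ≈ -56.000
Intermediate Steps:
f(l, t) = 2*l
f((8 + (-4 - 1*(-3)))*(-4), -58) - 1/(-78601 + 1231) = 2*((8 + (-4 - 1*(-3)))*(-4)) - 1/(-78601 + 1231) = 2*((8 + (-4 + 3))*(-4)) - 1/(-77370) = 2*((8 - 1)*(-4)) - 1*(-1/77370) = 2*(7*(-4)) + 1/77370 = 2*(-28) + 1/77370 = -56 + 1/77370 = -4332719/77370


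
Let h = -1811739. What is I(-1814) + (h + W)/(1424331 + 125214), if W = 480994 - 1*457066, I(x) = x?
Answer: -937554147/516515 ≈ -1815.2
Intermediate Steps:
W = 23928 (W = 480994 - 457066 = 23928)
I(-1814) + (h + W)/(1424331 + 125214) = -1814 + (-1811739 + 23928)/(1424331 + 125214) = -1814 - 1787811/1549545 = -1814 - 1787811*1/1549545 = -1814 - 595937/516515 = -937554147/516515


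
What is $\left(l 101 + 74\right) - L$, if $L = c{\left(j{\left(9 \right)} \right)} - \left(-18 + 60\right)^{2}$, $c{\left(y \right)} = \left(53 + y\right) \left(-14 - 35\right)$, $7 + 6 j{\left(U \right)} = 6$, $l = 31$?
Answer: $\frac{45347}{6} \approx 7557.8$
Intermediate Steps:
$j{\left(U \right)} = - \frac{1}{6}$ ($j{\left(U \right)} = - \frac{7}{6} + \frac{1}{6} \cdot 6 = - \frac{7}{6} + 1 = - \frac{1}{6}$)
$c{\left(y \right)} = -2597 - 49 y$ ($c{\left(y \right)} = \left(53 + y\right) \left(-49\right) = -2597 - 49 y$)
$L = - \frac{26117}{6}$ ($L = \left(-2597 - - \frac{49}{6}\right) - \left(-18 + 60\right)^{2} = \left(-2597 + \frac{49}{6}\right) - 42^{2} = - \frac{15533}{6} - 1764 = - \frac{26117}{6} \approx -4352.8$)
$\left(l 101 + 74\right) - L = \left(31 \cdot 101 + 74\right) - - \frac{26117}{6} = \left(3131 + 74\right) + \frac{26117}{6} = 3205 + \frac{26117}{6} = \frac{45347}{6}$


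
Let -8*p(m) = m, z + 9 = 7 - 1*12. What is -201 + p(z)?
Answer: -797/4 ≈ -199.25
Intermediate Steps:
z = -14 (z = -9 + (7 - 1*12) = -9 + (7 - 12) = -9 - 5 = -14)
p(m) = -m/8
-201 + p(z) = -201 - ⅛*(-14) = -201 + 7/4 = -797/4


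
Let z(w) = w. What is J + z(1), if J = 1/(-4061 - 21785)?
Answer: 25845/25846 ≈ 0.99996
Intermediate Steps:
J = -1/25846 (J = 1/(-25846) = -1/25846 ≈ -3.8691e-5)
J + z(1) = -1/25846 + 1 = 25845/25846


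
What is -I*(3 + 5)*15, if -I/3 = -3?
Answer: -1080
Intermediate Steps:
I = 9 (I = -3*(-3) = 9)
-I*(3 + 5)*15 = -9*(3 + 5)*15 = -9*8*15 = -72*15 = -1*1080 = -1080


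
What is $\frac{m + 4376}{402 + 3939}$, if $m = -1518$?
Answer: $\frac{2858}{4341} \approx 0.65837$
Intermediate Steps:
$\frac{m + 4376}{402 + 3939} = \frac{-1518 + 4376}{402 + 3939} = \frac{2858}{4341}$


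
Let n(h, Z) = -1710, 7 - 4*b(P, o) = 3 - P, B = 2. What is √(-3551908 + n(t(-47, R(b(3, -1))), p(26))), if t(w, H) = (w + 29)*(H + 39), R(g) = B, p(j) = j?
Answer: I*√3553618 ≈ 1885.1*I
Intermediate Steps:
b(P, o) = 1 + P/4 (b(P, o) = 7/4 - (3 - P)/4 = 7/4 + (-¾ + P/4) = 1 + P/4)
R(g) = 2
t(w, H) = (29 + w)*(39 + H)
√(-3551908 + n(t(-47, R(b(3, -1))), p(26))) = √(-3551908 - 1710) = √(-3553618) = I*√3553618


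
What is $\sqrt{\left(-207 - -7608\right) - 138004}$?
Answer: $i \sqrt{130603} \approx 361.39 i$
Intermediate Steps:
$\sqrt{\left(-207 - -7608\right) - 138004} = \sqrt{\left(-207 + 7608\right) - 138004} = \sqrt{7401 - 138004} = \sqrt{-130603} = i \sqrt{130603}$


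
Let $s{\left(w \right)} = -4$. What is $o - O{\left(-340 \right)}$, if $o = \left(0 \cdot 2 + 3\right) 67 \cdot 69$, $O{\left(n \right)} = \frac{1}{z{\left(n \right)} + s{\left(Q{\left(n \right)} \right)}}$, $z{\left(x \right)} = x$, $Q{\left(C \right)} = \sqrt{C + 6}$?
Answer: $\frac{4770937}{344} \approx 13869.0$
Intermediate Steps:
$Q{\left(C \right)} = \sqrt{6 + C}$
$O{\left(n \right)} = \frac{1}{-4 + n}$ ($O{\left(n \right)} = \frac{1}{n - 4} = \frac{1}{-4 + n}$)
$o = 13869$ ($o = \left(0 + 3\right) 67 \cdot 69 = 3 \cdot 67 \cdot 69 = 201 \cdot 69 = 13869$)
$o - O{\left(-340 \right)} = 13869 - \frac{1}{-4 - 340} = 13869 - \frac{1}{-344} = 13869 - - \frac{1}{344} = 13869 + \frac{1}{344} = \frac{4770937}{344}$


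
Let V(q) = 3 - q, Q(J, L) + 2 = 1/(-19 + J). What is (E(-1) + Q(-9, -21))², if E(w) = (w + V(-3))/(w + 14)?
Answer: 361201/132496 ≈ 2.7261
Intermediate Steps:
Q(J, L) = -2 + 1/(-19 + J)
E(w) = (6 + w)/(14 + w) (E(w) = (w + (3 - 1*(-3)))/(w + 14) = (w + (3 + 3))/(14 + w) = (w + 6)/(14 + w) = (6 + w)/(14 + w))
(E(-1) + Q(-9, -21))² = ((6 - 1)/(14 - 1) + (39 - 2*(-9))/(-19 - 9))² = (5/13 + (39 + 18)/(-28))² = ((1/13)*5 - 1/28*57)² = (5/13 - 57/28)² = (-601/364)² = 361201/132496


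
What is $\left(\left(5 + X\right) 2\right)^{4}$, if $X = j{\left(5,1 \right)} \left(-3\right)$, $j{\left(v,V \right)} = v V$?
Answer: $160000$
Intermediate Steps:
$j{\left(v,V \right)} = V v$
$X = -15$ ($X = 1 \cdot 5 \left(-3\right) = 5 \left(-3\right) = -15$)
$\left(\left(5 + X\right) 2\right)^{4} = \left(\left(5 - 15\right) 2\right)^{4} = \left(\left(-10\right) 2\right)^{4} = \left(-20\right)^{4} = 160000$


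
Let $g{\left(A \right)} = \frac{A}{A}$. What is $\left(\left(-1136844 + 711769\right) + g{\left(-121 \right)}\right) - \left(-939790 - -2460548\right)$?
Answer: $-1945832$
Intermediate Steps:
$g{\left(A \right)} = 1$
$\left(\left(-1136844 + 711769\right) + g{\left(-121 \right)}\right) - \left(-939790 - -2460548\right) = \left(\left(-1136844 + 711769\right) + 1\right) - \left(-939790 - -2460548\right) = \left(-425075 + 1\right) - \left(-939790 + 2460548\right) = -425074 - 1520758 = -1945832$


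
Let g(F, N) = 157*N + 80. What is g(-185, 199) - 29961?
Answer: 1362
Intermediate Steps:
g(F, N) = 80 + 157*N
g(-185, 199) - 29961 = (80 + 157*199) - 29961 = (80 + 31243) - 29961 = 31323 - 29961 = 1362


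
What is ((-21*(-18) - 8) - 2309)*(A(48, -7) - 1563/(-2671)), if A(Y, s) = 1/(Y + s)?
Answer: -129436006/109511 ≈ -1181.9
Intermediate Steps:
((-21*(-18) - 8) - 2309)*(A(48, -7) - 1563/(-2671)) = ((-21*(-18) - 8) - 2309)*(1/(48 - 7) - 1563/(-2671)) = ((378 - 8) - 2309)*(1/41 - 1563*(-1/2671)) = (370 - 2309)*(1/41 + 1563/2671) = -1939*66754/109511 = -129436006/109511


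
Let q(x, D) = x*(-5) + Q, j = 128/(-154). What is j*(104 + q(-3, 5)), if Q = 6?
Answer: -8000/77 ≈ -103.90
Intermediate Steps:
j = -64/77 (j = 128*(-1/154) = -64/77 ≈ -0.83117)
q(x, D) = 6 - 5*x (q(x, D) = x*(-5) + 6 = -5*x + 6 = 6 - 5*x)
j*(104 + q(-3, 5)) = -64*(104 + (6 - 5*(-3)))/77 = -64*(104 + (6 + 15))/77 = -64*(104 + 21)/77 = -64/77*125 = -8000/77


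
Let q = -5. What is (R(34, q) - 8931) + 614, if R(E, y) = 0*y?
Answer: -8317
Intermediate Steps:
R(E, y) = 0
(R(34, q) - 8931) + 614 = (0 - 8931) + 614 = -8931 + 614 = -8317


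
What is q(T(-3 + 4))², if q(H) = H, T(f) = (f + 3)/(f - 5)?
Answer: 1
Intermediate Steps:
T(f) = (3 + f)/(-5 + f)
q(T(-3 + 4))² = ((3 + (-3 + 4))/(-5 + (-3 + 4)))² = ((3 + 1)/(-5 + 1))² = (4/(-4))² = (-¼*4)² = (-1)² = 1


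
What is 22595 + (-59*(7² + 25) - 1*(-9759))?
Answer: 27988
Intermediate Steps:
22595 + (-59*(7² + 25) - 1*(-9759)) = 22595 + (-59*(49 + 25) + 9759) = 22595 + (-59*74 + 9759) = 22595 + (-4366 + 9759) = 22595 + 5393 = 27988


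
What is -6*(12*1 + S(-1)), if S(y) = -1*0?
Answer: -72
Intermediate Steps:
S(y) = 0
-6*(12*1 + S(-1)) = -6*(12*1 + 0) = -6*(12 + 0) = -6*12 = -72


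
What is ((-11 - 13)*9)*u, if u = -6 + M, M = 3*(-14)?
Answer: 10368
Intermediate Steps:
M = -42
u = -48 (u = -6 - 42 = -48)
((-11 - 13)*9)*u = ((-11 - 13)*9)*(-48) = -24*9*(-48) = -216*(-48) = 10368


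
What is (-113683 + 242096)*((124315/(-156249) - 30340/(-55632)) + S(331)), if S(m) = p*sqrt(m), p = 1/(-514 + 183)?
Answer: -23278038966205/724370364 - 128413*sqrt(331)/331 ≈ -39194.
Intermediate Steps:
p = -1/331 (p = 1/(-331) = -1/331 ≈ -0.0030211)
S(m) = -sqrt(m)/331
(-113683 + 242096)*((124315/(-156249) - 30340/(-55632)) + S(331)) = (-113683 + 242096)*((124315/(-156249) - 30340/(-55632)) - sqrt(331)/331) = 128413*((124315*(-1/156249) - 30340*(-1/55632)) - sqrt(331)/331) = 128413*((-124315/156249 + 7585/13908) - sqrt(331)/331) = 128413*(-181274785/724370364 - sqrt(331)/331) = -23278038966205/724370364 - 128413*sqrt(331)/331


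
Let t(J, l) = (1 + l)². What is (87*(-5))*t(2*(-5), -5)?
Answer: -6960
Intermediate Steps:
(87*(-5))*t(2*(-5), -5) = (87*(-5))*(1 - 5)² = -435*(-4)² = -435*16 = -6960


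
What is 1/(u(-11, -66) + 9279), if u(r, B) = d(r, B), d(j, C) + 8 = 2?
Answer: 1/9273 ≈ 0.00010784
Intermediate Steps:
d(j, C) = -6 (d(j, C) = -8 + 2 = -6)
u(r, B) = -6
1/(u(-11, -66) + 9279) = 1/(-6 + 9279) = 1/9273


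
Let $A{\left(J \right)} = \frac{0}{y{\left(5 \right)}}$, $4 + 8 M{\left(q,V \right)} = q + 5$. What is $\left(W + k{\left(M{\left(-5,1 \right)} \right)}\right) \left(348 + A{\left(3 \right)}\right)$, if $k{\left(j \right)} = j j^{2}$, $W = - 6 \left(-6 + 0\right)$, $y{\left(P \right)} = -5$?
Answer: $\frac{24969}{2} \approx 12485.0$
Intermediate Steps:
$W = 36$ ($W = \left(-6\right) \left(-6\right) = 36$)
$M{\left(q,V \right)} = \frac{1}{8} + \frac{q}{8}$ ($M{\left(q,V \right)} = - \frac{1}{2} + \frac{q + 5}{8} = - \frac{1}{2} + \frac{5 + q}{8} = - \frac{1}{2} + \left(\frac{5}{8} + \frac{q}{8}\right) = \frac{1}{8} + \frac{q}{8}$)
$A{\left(J \right)} = 0$ ($A{\left(J \right)} = \frac{0}{-5} = 0 \left(- \frac{1}{5}\right) = 0$)
$k{\left(j \right)} = j^{3}$
$\left(W + k{\left(M{\left(-5,1 \right)} \right)}\right) \left(348 + A{\left(3 \right)}\right) = \left(36 + \left(\frac{1}{8} + \frac{1}{8} \left(-5\right)\right)^{3}\right) \left(348 + 0\right) = \left(36 + \left(\frac{1}{8} - \frac{5}{8}\right)^{3}\right) 348 = \left(36 + \left(- \frac{1}{2}\right)^{3}\right) 348 = \left(36 - \frac{1}{8}\right) 348 = \frac{287}{8} \cdot 348 = \frac{24969}{2}$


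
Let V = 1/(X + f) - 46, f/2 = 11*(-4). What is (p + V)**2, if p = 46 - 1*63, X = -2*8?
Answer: 42941809/10816 ≈ 3970.2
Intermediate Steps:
f = -88 (f = 2*(11*(-4)) = 2*(-44) = -88)
X = -16
V = -4785/104 (V = 1/(-16 - 88) - 46 = 1/(-104) - 46 = -1/104 - 46 = -4785/104 ≈ -46.010)
p = -17 (p = 46 - 63 = -17)
(p + V)**2 = (-17 - 4785/104)**2 = (-6553/104)**2 = 42941809/10816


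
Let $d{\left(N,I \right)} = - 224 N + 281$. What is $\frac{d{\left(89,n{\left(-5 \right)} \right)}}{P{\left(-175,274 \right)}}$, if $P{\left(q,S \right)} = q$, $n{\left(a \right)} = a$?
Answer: $\frac{3931}{35} \approx 112.31$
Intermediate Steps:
$d{\left(N,I \right)} = 281 - 224 N$
$\frac{d{\left(89,n{\left(-5 \right)} \right)}}{P{\left(-175,274 \right)}} = \frac{281 - 19936}{-175} = \left(281 - 19936\right) \left(- \frac{1}{175}\right) = \left(-19655\right) \left(- \frac{1}{175}\right) = \frac{3931}{35}$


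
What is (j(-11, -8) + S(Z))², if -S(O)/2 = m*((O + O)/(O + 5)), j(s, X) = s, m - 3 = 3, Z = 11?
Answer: 3025/4 ≈ 756.25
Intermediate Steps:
m = 6 (m = 3 + 3 = 6)
S(O) = -24*O/(5 + O) (S(O) = -12*(O + O)/(O + 5) = -12*(2*O)/(5 + O) = -12*2*O/(5 + O) = -24*O/(5 + O))
(j(-11, -8) + S(Z))² = (-11 - 24*11/(5 + 11))² = (-11 - 24*11/16)² = (-11 - 24*11*1/16)² = (-11 - 33/2)² = (-55/2)² = 3025/4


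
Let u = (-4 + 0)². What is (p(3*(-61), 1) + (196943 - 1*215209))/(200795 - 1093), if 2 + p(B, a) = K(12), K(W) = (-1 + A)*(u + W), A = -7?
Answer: -9246/99851 ≈ -0.092598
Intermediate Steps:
u = 16 (u = (-4)² = 16)
K(W) = -128 - 8*W (K(W) = (-1 - 7)*(16 + W) = -8*(16 + W) = -128 - 8*W)
p(B, a) = -226 (p(B, a) = -2 + (-128 - 8*12) = -2 + (-128 - 96) = -2 - 224 = -226)
(p(3*(-61), 1) + (196943 - 1*215209))/(200795 - 1093) = (-226 + (196943 - 1*215209))/(200795 - 1093) = (-226 + (196943 - 215209))/199702 = (-226 - 18266)*(1/199702) = -18492*1/199702 = -9246/99851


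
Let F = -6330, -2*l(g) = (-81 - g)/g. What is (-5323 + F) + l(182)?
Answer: -4241429/364 ≈ -11652.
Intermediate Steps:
l(g) = -(-81 - g)/(2*g)
(-5323 + F) + l(182) = (-5323 - 6330) + (½)*(81 + 182)/182 = -11653 + (½)*(1/182)*263 = -11653 + 263/364 = -4241429/364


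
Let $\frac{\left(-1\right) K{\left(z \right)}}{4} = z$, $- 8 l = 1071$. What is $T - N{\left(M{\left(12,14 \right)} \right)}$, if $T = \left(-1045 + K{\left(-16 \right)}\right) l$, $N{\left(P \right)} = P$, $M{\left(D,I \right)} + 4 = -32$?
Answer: $\frac{1050939}{8} \approx 1.3137 \cdot 10^{5}$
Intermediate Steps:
$l = - \frac{1071}{8}$ ($l = \left(- \frac{1}{8}\right) 1071 = - \frac{1071}{8} \approx -133.88$)
$M{\left(D,I \right)} = -36$ ($M{\left(D,I \right)} = -4 - 32 = -36$)
$K{\left(z \right)} = - 4 z$
$T = \frac{1050651}{8}$ ($T = \left(-1045 - -64\right) \left(- \frac{1071}{8}\right) = \left(-1045 + 64\right) \left(- \frac{1071}{8}\right) = \left(-981\right) \left(- \frac{1071}{8}\right) = \frac{1050651}{8} \approx 1.3133 \cdot 10^{5}$)
$T - N{\left(M{\left(12,14 \right)} \right)} = \frac{1050651}{8} - -36 = \frac{1050651}{8} + 36 = \frac{1050939}{8}$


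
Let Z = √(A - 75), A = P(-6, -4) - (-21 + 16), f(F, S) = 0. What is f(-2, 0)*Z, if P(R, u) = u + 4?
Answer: 0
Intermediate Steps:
P(R, u) = 4 + u
A = 5 (A = (4 - 4) - (-21 + 16) = 0 - 1*(-5) = 0 + 5 = 5)
Z = I*√70 (Z = √(5 - 75) = √(-70) = I*√70 ≈ 8.3666*I)
f(-2, 0)*Z = 0*(I*√70) = 0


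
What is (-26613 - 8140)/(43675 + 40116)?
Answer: -34753/83791 ≈ -0.41476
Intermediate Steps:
(-26613 - 8140)/(43675 + 40116) = -34753/83791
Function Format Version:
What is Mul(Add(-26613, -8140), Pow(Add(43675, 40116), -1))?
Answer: Rational(-34753, 83791) ≈ -0.41476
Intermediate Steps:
Mul(Add(-26613, -8140), Pow(Add(43675, 40116), -1)) = Mul(-34753, Pow(83791, -1)) = Mul(-34753, Rational(1, 83791)) = Rational(-34753, 83791)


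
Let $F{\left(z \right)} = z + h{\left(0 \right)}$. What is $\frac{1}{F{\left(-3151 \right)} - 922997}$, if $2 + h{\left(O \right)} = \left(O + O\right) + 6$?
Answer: $- \frac{1}{926144} \approx -1.0797 \cdot 10^{-6}$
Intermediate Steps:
$h{\left(O \right)} = 4 + 2 O$ ($h{\left(O \right)} = -2 + \left(\left(O + O\right) + 6\right) = -2 + \left(2 O + 6\right) = -2 + \left(6 + 2 O\right) = 4 + 2 O$)
$F{\left(z \right)} = 4 + z$ ($F{\left(z \right)} = z + \left(4 + 2 \cdot 0\right) = z + \left(4 + 0\right) = z + 4 = 4 + z$)
$\frac{1}{F{\left(-3151 \right)} - 922997} = \frac{1}{\left(4 - 3151\right) - 922997} = \frac{1}{-3147 - 922997} = \frac{1}{-926144} = - \frac{1}{926144}$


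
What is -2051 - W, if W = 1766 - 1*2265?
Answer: -1552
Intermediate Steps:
W = -499 (W = 1766 - 2265 = -499)
-2051 - W = -2051 - 1*(-499) = -2051 + 499 = -1552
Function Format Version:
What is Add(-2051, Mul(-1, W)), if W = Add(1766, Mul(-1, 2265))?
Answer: -1552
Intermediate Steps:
W = -499 (W = Add(1766, -2265) = -499)
Add(-2051, Mul(-1, W)) = Add(-2051, Mul(-1, -499)) = Add(-2051, 499) = -1552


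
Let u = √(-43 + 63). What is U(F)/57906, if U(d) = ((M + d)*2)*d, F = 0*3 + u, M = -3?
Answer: 20/28953 - 2*√5/9651 ≈ 0.00022739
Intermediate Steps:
u = 2*√5 (u = √20 = 2*√5 ≈ 4.4721)
F = 2*√5 (F = 0*3 + 2*√5 = 0 + 2*√5 = 2*√5 ≈ 4.4721)
U(d) = d*(-6 + 2*d) (U(d) = ((-3 + d)*2)*d = (-6 + 2*d)*d = d*(-6 + 2*d))
U(F)/57906 = (2*(2*√5)*(-3 + 2*√5))/57906 = (4*√5*(-3 + 2*√5))*(1/57906) = 2*√5*(-3 + 2*√5)/28953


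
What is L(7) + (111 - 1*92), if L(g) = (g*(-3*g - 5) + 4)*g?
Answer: -1227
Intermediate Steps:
L(g) = g*(4 + g*(-5 - 3*g)) (L(g) = (g*(-5 - 3*g) + 4)*g = (4 + g*(-5 - 3*g))*g = g*(4 + g*(-5 - 3*g)))
L(7) + (111 - 1*92) = 7*(4 - 5*7 - 3*7**2) + (111 - 1*92) = 7*(4 - 35 - 3*49) + (111 - 92) = 7*(4 - 35 - 147) + 19 = 7*(-178) + 19 = -1246 + 19 = -1227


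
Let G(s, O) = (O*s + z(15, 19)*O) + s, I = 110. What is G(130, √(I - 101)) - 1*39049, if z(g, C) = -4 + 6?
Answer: -38523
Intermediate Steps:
z(g, C) = 2
G(s, O) = s + 2*O + O*s (G(s, O) = (O*s + 2*O) + s = (2*O + O*s) + s = s + 2*O + O*s)
G(130, √(I - 101)) - 1*39049 = (130 + 2*√(110 - 101) + √(110 - 101)*130) - 1*39049 = (130 + 2*√9 + √9*130) - 39049 = (130 + 2*3 + 3*130) - 39049 = (130 + 6 + 390) - 39049 = 526 - 39049 = -38523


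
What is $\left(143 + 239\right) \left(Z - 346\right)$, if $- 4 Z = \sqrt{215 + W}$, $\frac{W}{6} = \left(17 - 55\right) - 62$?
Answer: $-132172 - \frac{191 i \sqrt{385}}{2} \approx -1.3217 \cdot 10^{5} - 1873.8 i$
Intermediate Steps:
$W = -600$ ($W = 6 \left(\left(17 - 55\right) - 62\right) = 6 \left(-38 - 62\right) = 6 \left(-100\right) = -600$)
$Z = - \frac{i \sqrt{385}}{4}$ ($Z = - \frac{\sqrt{215 - 600}}{4} = - \frac{\sqrt{-385}}{4} = - \frac{i \sqrt{385}}{4} \approx - 4.9054 i$)
$\left(143 + 239\right) \left(Z - 346\right) = \left(143 + 239\right) \left(- \frac{i \sqrt{385}}{4} - 346\right) = 382 \left(-346 - \frac{i \sqrt{385}}{4}\right) = -132172 - \frac{191 i \sqrt{385}}{2}$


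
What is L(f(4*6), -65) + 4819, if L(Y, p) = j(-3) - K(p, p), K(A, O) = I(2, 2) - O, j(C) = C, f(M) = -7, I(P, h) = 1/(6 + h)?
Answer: 38007/8 ≈ 4750.9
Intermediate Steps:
K(A, O) = ⅛ - O (K(A, O) = 1/(6 + 2) - O = 1/8 - O = ⅛ - O)
L(Y, p) = -25/8 + p (L(Y, p) = -3 - (⅛ - p) = -3 + (-⅛ + p) = -25/8 + p)
L(f(4*6), -65) + 4819 = (-25/8 - 65) + 4819 = -545/8 + 4819 = 38007/8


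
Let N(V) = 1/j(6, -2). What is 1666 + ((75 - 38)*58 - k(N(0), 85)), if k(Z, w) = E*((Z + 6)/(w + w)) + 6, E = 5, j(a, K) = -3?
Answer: 22835/6 ≈ 3805.8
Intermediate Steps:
N(V) = -⅓ (N(V) = 1/(-3) = -⅓)
k(Z, w) = 6 + 5*(6 + Z)/(2*w) (k(Z, w) = 5*((Z + 6)/(w + w)) + 6 = 5*((6 + Z)/((2*w))) + 6 = 5*((6 + Z)*(1/(2*w))) + 6 = 5*((6 + Z)/(2*w)) + 6 = 5*(6 + Z)/(2*w) + 6 = 6 + 5*(6 + Z)/(2*w))
1666 + ((75 - 38)*58 - k(N(0), 85)) = 1666 + ((75 - 38)*58 - (30 + 5*(-⅓) + 12*85)/(2*85)) = 1666 + (37*58 - (30 - 5/3 + 1020)/(2*85)) = 1666 + (2146 - 3145/(2*85*3)) = 1666 + (2146 - 1*37/6) = 1666 + (2146 - 37/6) = 1666 + 12839/6 = 22835/6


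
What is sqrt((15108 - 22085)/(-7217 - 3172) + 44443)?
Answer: 2*sqrt(1199216045814)/10389 ≈ 210.82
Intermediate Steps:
sqrt((15108 - 22085)/(-7217 - 3172) + 44443) = sqrt(-6977/(-10389) + 44443) = sqrt(-6977*(-1/10389) + 44443) = sqrt(6977/10389 + 44443) = sqrt(461725304/10389) = 2*sqrt(1199216045814)/10389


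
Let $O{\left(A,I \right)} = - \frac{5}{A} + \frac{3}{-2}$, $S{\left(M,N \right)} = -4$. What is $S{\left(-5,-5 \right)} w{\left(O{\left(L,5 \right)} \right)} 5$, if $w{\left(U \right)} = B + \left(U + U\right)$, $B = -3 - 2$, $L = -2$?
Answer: $60$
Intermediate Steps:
$B = -5$ ($B = -3 - 2 = -5$)
$O{\left(A,I \right)} = - \frac{3}{2} - \frac{5}{A}$ ($O{\left(A,I \right)} = - \frac{5}{A} + 3 \left(- \frac{1}{2}\right) = - \frac{5}{A} - \frac{3}{2} = - \frac{3}{2} - \frac{5}{A}$)
$w{\left(U \right)} = -5 + 2 U$ ($w{\left(U \right)} = -5 + \left(U + U\right) = -5 + 2 U$)
$S{\left(-5,-5 \right)} w{\left(O{\left(L,5 \right)} \right)} 5 = - 4 \left(-5 + 2 \left(- \frac{3}{2} - \frac{5}{-2}\right)\right) 5 = - 4 \left(-5 + 2 \left(- \frac{3}{2} - - \frac{5}{2}\right)\right) 5 = - 4 \left(-5 + 2 \left(- \frac{3}{2} + \frac{5}{2}\right)\right) 5 = - 4 \left(-5 + 2 \cdot 1\right) 5 = - 4 \left(-5 + 2\right) 5 = \left(-4\right) \left(-3\right) 5 = 12 \cdot 5 = 60$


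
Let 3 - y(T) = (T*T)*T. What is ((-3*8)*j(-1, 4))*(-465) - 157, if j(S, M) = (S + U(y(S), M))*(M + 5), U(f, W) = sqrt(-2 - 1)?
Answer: -100597 + 100440*I*sqrt(3) ≈ -1.006e+5 + 1.7397e+5*I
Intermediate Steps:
y(T) = 3 - T**3 (y(T) = 3 - T*T*T = 3 - T**2*T = 3 - T**3)
U(f, W) = I*sqrt(3) (U(f, W) = sqrt(-3) = I*sqrt(3))
j(S, M) = (5 + M)*(S + I*sqrt(3)) (j(S, M) = (S + I*sqrt(3))*(M + 5) = (S + I*sqrt(3))*(5 + M) = (5 + M)*(S + I*sqrt(3)))
((-3*8)*j(-1, 4))*(-465) - 157 = ((-3*8)*(5*(-1) + 4*(-1) + 5*I*sqrt(3) + I*4*sqrt(3)))*(-465) - 157 = -24*(-5 - 4 + 5*I*sqrt(3) + 4*I*sqrt(3))*(-465) - 157 = -24*(-9 + 9*I*sqrt(3))*(-465) - 157 = (216 - 216*I*sqrt(3))*(-465) - 157 = (-100440 + 100440*I*sqrt(3)) - 157 = -100597 + 100440*I*sqrt(3)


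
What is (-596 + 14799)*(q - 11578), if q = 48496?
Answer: 524346354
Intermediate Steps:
(-596 + 14799)*(q - 11578) = (-596 + 14799)*(48496 - 11578) = 14203*36918 = 524346354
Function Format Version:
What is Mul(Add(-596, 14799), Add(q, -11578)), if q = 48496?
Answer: 524346354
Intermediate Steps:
Mul(Add(-596, 14799), Add(q, -11578)) = Mul(Add(-596, 14799), Add(48496, -11578)) = Mul(14203, 36918) = 524346354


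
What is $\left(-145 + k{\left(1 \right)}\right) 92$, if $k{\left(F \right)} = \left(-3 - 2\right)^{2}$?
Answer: $-11040$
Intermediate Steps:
$k{\left(F \right)} = 25$ ($k{\left(F \right)} = \left(-5\right)^{2} = 25$)
$\left(-145 + k{\left(1 \right)}\right) 92 = \left(-145 + 25\right) 92 = \left(-120\right) 92 = -11040$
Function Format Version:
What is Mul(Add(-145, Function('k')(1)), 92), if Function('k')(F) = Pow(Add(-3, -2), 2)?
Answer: -11040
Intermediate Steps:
Function('k')(F) = 25 (Function('k')(F) = Pow(-5, 2) = 25)
Mul(Add(-145, Function('k')(1)), 92) = Mul(Add(-145, 25), 92) = Mul(-120, 92) = -11040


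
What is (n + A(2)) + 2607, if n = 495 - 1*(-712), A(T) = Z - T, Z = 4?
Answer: 3816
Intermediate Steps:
A(T) = 4 - T
n = 1207 (n = 495 + 712 = 1207)
(n + A(2)) + 2607 = (1207 + (4 - 1*2)) + 2607 = (1207 + (4 - 2)) + 2607 = (1207 + 2) + 2607 = 1209 + 2607 = 3816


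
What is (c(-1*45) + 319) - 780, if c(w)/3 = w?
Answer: -596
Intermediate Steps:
c(w) = 3*w
(c(-1*45) + 319) - 780 = (3*(-1*45) + 319) - 780 = (3*(-45) + 319) - 780 = (-135 + 319) - 780 = 184 - 780 = -596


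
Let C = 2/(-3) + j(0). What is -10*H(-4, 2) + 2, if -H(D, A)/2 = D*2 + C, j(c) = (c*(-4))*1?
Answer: -514/3 ≈ -171.33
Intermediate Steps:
j(c) = -4*c (j(c) = -4*c*1 = -4*c)
C = -⅔ (C = 2/(-3) - 4*0 = 2*(-⅓) + 0 = -⅔ + 0 = -⅔ ≈ -0.66667)
H(D, A) = 4/3 - 4*D (H(D, A) = -2*(D*2 - ⅔) = -2*(2*D - ⅔) = -2*(-⅔ + 2*D) = 4/3 - 4*D)
-10*H(-4, 2) + 2 = -10*(4/3 - 4*(-4)) + 2 = -10*(4/3 + 16) + 2 = -10*52/3 + 2 = -520/3 + 2 = -514/3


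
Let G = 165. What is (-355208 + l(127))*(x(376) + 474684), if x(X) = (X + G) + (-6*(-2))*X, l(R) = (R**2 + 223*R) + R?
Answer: -149021184047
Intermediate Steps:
l(R) = R**2 + 224*R
x(X) = 165 + 13*X (x(X) = (X + 165) + (-6*(-2))*X = (165 + X) + 12*X = 165 + 13*X)
(-355208 + l(127))*(x(376) + 474684) = (-355208 + 127*(224 + 127))*((165 + 13*376) + 474684) = (-355208 + 127*351)*((165 + 4888) + 474684) = (-355208 + 44577)*(5053 + 474684) = -310631*479737 = -149021184047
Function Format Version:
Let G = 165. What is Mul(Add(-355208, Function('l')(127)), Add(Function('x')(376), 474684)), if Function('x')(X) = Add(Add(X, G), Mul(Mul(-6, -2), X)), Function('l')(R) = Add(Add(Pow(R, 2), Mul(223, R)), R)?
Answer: -149021184047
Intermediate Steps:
Function('l')(R) = Add(Pow(R, 2), Mul(224, R))
Function('x')(X) = Add(165, Mul(13, X)) (Function('x')(X) = Add(Add(X, 165), Mul(Mul(-6, -2), X)) = Add(Add(165, X), Mul(12, X)) = Add(165, Mul(13, X)))
Mul(Add(-355208, Function('l')(127)), Add(Function('x')(376), 474684)) = Mul(Add(-355208, Mul(127, Add(224, 127))), Add(Add(165, Mul(13, 376)), 474684)) = Mul(Add(-355208, Mul(127, 351)), Add(Add(165, 4888), 474684)) = Mul(Add(-355208, 44577), Add(5053, 474684)) = Mul(-310631, 479737) = -149021184047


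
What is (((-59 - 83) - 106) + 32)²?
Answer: 46656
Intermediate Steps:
(((-59 - 83) - 106) + 32)² = ((-142 - 106) + 32)² = (-248 + 32)² = (-216)² = 46656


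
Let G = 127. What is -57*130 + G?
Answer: -7283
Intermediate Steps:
-57*130 + G = -57*130 + 127 = -7410 + 127 = -7283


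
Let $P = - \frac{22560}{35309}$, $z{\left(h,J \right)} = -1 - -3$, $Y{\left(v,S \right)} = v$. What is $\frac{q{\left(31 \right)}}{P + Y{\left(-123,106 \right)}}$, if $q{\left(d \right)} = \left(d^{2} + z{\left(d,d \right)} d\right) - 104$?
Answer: $- \frac{32448971}{4365567} \approx -7.4329$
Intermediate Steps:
$z{\left(h,J \right)} = 2$ ($z{\left(h,J \right)} = -1 + 3 = 2$)
$P = - \frac{22560}{35309}$ ($P = \left(-22560\right) \frac{1}{35309} = - \frac{22560}{35309} \approx -0.63893$)
$q{\left(d \right)} = -104 + d^{2} + 2 d$ ($q{\left(d \right)} = \left(d^{2} + 2 d\right) - 104 = -104 + d^{2} + 2 d$)
$\frac{q{\left(31 \right)}}{P + Y{\left(-123,106 \right)}} = \frac{-104 + 31^{2} + 2 \cdot 31}{- \frac{22560}{35309} - 123} = \frac{-104 + 961 + 62}{- \frac{4365567}{35309}} = 919 \left(- \frac{35309}{4365567}\right) = - \frac{32448971}{4365567}$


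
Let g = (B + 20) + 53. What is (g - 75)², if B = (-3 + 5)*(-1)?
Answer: 16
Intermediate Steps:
B = -2 (B = 2*(-1) = -2)
g = 71 (g = (-2 + 20) + 53 = 18 + 53 = 71)
(g - 75)² = (71 - 75)² = (-4)² = 16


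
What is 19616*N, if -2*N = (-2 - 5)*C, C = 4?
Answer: 274624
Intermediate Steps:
N = 14 (N = -(-2 - 5)*4/2 = -(-7)*4/2 = -1/2*(-28) = 14)
19616*N = 19616*14 = 274624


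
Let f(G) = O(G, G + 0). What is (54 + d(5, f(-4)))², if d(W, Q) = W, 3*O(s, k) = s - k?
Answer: 3481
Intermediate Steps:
O(s, k) = -k/3 + s/3 (O(s, k) = (s - k)/3 = -k/3 + s/3)
f(G) = 0 (f(G) = -(G + 0)/3 + G/3 = -G/3 + G/3 = 0)
(54 + d(5, f(-4)))² = (54 + 5)² = 59² = 3481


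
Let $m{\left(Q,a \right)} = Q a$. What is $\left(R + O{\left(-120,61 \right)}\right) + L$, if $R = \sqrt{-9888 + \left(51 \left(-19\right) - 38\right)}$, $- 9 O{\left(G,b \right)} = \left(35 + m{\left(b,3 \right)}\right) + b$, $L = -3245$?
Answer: $-3276 + i \sqrt{10895} \approx -3276.0 + 104.38 i$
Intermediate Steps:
$O{\left(G,b \right)} = - \frac{35}{9} - \frac{4 b}{9}$ ($O{\left(G,b \right)} = - \frac{\left(35 + b 3\right) + b}{9} = - \frac{\left(35 + 3 b\right) + b}{9} = - \frac{35 + 4 b}{9} = - \frac{35}{9} - \frac{4 b}{9}$)
$R = i \sqrt{10895}$ ($R = \sqrt{-9888 - 1007} = \sqrt{-10895} = i \sqrt{10895} \approx 104.38 i$)
$\left(R + O{\left(-120,61 \right)}\right) + L = \left(i \sqrt{10895} - 31\right) - 3245 = \left(-31 + i \sqrt{10895}\right) - 3245 = -3276 + i \sqrt{10895}$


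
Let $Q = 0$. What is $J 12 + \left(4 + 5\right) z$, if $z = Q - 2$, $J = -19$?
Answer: $-246$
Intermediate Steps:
$z = -2$ ($z = 0 - 2 = -2$)
$J 12 + \left(4 + 5\right) z = \left(-19\right) 12 + \left(4 + 5\right) \left(-2\right) = -228 + 9 \left(-2\right) = -228 - 18 = -246$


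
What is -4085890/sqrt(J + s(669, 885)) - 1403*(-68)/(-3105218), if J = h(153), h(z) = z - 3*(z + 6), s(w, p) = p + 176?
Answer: -47702/1552609 - 4085890*sqrt(737)/737 ≈ -1.5051e+5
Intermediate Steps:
s(w, p) = 176 + p
h(z) = -18 - 2*z (h(z) = z - 3*(6 + z) = z + (-18 - 3*z) = -18 - 2*z)
J = -324 (J = -18 - 2*153 = -18 - 306 = -324)
-4085890/sqrt(J + s(669, 885)) - 1403*(-68)/(-3105218) = -4085890/sqrt(-324 + (176 + 885)) - 1403*(-68)/(-3105218) = -4085890/sqrt(-324 + 1061) + 95404*(-1/3105218) = -4085890*sqrt(737)/737 - 47702/1552609 = -47702/1552609 - 4085890*sqrt(737)/737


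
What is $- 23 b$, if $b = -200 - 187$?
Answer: $8901$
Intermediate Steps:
$b = -387$
$- 23 b = \left(-23\right) \left(-387\right) = 8901$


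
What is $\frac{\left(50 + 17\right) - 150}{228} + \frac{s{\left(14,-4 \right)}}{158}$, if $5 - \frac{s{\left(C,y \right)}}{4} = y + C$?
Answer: $- \frac{8837}{18012} \approx -0.49062$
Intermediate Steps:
$s{\left(C,y \right)} = 20 - 4 C - 4 y$ ($s{\left(C,y \right)} = 20 - 4 \left(y + C\right) = 20 - 4 \left(C + y\right) = 20 - \left(4 C + 4 y\right) = 20 - 4 C - 4 y$)
$\frac{\left(50 + 17\right) - 150}{228} + \frac{s{\left(14,-4 \right)}}{158} = \frac{\left(50 + 17\right) - 150}{228} + \frac{20 - 56 - -16}{158} = \left(67 - 150\right) \frac{1}{228} + \left(20 - 56 + 16\right) \frac{1}{158} = \left(-83\right) \frac{1}{228} - \frac{10}{79} = - \frac{83}{228} - \frac{10}{79} = - \frac{8837}{18012}$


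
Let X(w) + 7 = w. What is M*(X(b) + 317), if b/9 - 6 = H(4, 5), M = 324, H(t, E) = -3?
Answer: 109188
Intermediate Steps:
b = 27 (b = 54 + 9*(-3) = 54 - 27 = 27)
X(w) = -7 + w
M*(X(b) + 317) = 324*((-7 + 27) + 317) = 324*(20 + 317) = 324*337 = 109188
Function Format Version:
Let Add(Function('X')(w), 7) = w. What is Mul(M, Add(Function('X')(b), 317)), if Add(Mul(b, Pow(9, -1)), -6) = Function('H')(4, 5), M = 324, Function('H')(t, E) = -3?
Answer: 109188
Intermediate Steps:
b = 27 (b = Add(54, Mul(9, -3)) = Add(54, -27) = 27)
Function('X')(w) = Add(-7, w)
Mul(M, Add(Function('X')(b), 317)) = Mul(324, Add(Add(-7, 27), 317)) = Mul(324, Add(20, 317)) = Mul(324, 337) = 109188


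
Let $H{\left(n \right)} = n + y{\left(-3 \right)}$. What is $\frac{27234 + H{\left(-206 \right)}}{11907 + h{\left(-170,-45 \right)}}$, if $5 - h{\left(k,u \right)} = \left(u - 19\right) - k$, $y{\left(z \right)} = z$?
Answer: $\frac{27025}{11806} \approx 2.2891$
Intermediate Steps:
$h{\left(k,u \right)} = 24 + k - u$ ($h{\left(k,u \right)} = 5 - \left(\left(u - 19\right) - k\right) = 5 - \left(\left(-19 + u\right) - k\right) = 5 - \left(-19 + u - k\right) = 5 + \left(19 + k - u\right) = 24 + k - u$)
$H{\left(n \right)} = -3 + n$ ($H{\left(n \right)} = n - 3 = -3 + n$)
$\frac{27234 + H{\left(-206 \right)}}{11907 + h{\left(-170,-45 \right)}} = \frac{27234 - 209}{11907 - 101} = \frac{27234 - 209}{11907 + \left(24 - 170 + 45\right)} = \frac{27025}{11907 - 101} = \frac{27025}{11806}$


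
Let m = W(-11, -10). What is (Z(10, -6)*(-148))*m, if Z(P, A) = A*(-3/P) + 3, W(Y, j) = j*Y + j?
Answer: -71040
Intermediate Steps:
W(Y, j) = j + Y*j (W(Y, j) = Y*j + j = j + Y*j)
m = 100 (m = -10*(1 - 11) = -10*(-10) = 100)
Z(P, A) = 3 - 3*A/P (Z(P, A) = -3*A/P + 3 = 3 - 3*A/P)
(Z(10, -6)*(-148))*m = ((3 - 3*(-6)/10)*(-148))*100 = ((3 - 3*(-6)*⅒)*(-148))*100 = ((3 + 9/5)*(-148))*100 = ((24/5)*(-148))*100 = -3552/5*100 = -71040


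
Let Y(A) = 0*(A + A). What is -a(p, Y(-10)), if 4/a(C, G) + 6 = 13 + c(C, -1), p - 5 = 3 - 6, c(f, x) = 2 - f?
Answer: -4/7 ≈ -0.57143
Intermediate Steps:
p = 2 (p = 5 + (3 - 6) = 5 - 3 = 2)
Y(A) = 0 (Y(A) = 0*(2*A) = 0)
a(C, G) = 4/(9 - C) (a(C, G) = 4/(-6 + (13 + (2 - C))) = 4/(-6 + (15 - C)) = 4/(9 - C))
-a(p, Y(-10)) = -(-4)/(-9 + 2) = -(-4)/(-7) = -(-4)*(-1)/7 = -1*4/7 = -4/7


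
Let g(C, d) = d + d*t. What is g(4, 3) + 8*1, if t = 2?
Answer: 17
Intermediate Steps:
g(C, d) = 3*d (g(C, d) = d + d*2 = d + 2*d = 3*d)
g(4, 3) + 8*1 = 3*3 + 8*1 = 9 + 8 = 17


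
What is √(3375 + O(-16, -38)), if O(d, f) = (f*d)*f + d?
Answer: I*√19745 ≈ 140.52*I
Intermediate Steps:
O(d, f) = d + d*f² (O(d, f) = (d*f)*f + d = d*f² + d = d + d*f²)
√(3375 + O(-16, -38)) = √(3375 - 16*(1 + (-38)²)) = √(3375 - 16*(1 + 1444)) = √(3375 - 16*1445) = √(3375 - 23120) = √(-19745) = I*√19745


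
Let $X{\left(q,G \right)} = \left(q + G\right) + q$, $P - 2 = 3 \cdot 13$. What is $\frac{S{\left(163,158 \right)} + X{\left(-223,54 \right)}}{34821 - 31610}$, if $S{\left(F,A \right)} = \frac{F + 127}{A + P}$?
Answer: $- \frac{77718}{638989} \approx -0.12163$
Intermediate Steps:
$P = 41$ ($P = 2 + 3 \cdot 13 = 2 + 39 = 41$)
$S{\left(F,A \right)} = \frac{127 + F}{41 + A}$ ($S{\left(F,A \right)} = \frac{F + 127}{A + 41} = \frac{127 + F}{41 + A}$)
$X{\left(q,G \right)} = G + 2 q$ ($X{\left(q,G \right)} = \left(G + q\right) + q = G + 2 q$)
$\frac{S{\left(163,158 \right)} + X{\left(-223,54 \right)}}{34821 - 31610} = \frac{\frac{127 + 163}{41 + 158} + \left(54 + 2 \left(-223\right)\right)}{34821 - 31610} = \frac{\frac{1}{199} \cdot 290 + \left(54 - 446\right)}{3211} = \left(\frac{1}{199} \cdot 290 - 392\right) \frac{1}{3211} = \left(\frac{290}{199} - 392\right) \frac{1}{3211} = \left(- \frac{77718}{199}\right) \frac{1}{3211} = - \frac{77718}{638989}$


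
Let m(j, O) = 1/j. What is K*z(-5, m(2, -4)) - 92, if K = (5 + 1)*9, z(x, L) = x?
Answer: -362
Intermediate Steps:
K = 54 (K = 6*9 = 54)
K*z(-5, m(2, -4)) - 92 = 54*(-5) - 92 = -270 - 92 = -362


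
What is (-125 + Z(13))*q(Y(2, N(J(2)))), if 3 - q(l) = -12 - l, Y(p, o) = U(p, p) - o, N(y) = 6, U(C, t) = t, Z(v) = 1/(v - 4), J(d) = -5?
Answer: -12364/9 ≈ -1373.8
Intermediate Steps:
Z(v) = 1/(-4 + v)
Y(p, o) = p - o
q(l) = 15 + l (q(l) = 3 - (-12 - l) = 3 + (12 + l) = 15 + l)
(-125 + Z(13))*q(Y(2, N(J(2)))) = (-125 + 1/(-4 + 13))*(15 + (2 - 1*6)) = (-125 + 1/9)*(15 + (2 - 6)) = (-125 + ⅑)*(15 - 4) = -1124/9*11 = -12364/9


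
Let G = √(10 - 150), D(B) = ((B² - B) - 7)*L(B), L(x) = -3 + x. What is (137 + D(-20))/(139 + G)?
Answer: -1301318/19461 + 18724*I*√35/19461 ≈ -66.868 + 5.692*I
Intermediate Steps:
D(B) = (-3 + B)*(-7 + B² - B) (D(B) = ((B² - B) - 7)*(-3 + B) = (-7 + B² - B)*(-3 + B) = (-3 + B)*(-7 + B² - B))
G = 2*I*√35 (G = √(-140) = 2*I*√35 ≈ 11.832*I)
(137 + D(-20))/(139 + G) = (137 - (-3 - 20)*(7 - 20 - 1*(-20)²))/(139 + 2*I*√35) = (137 - 1*(-23)*(7 - 20 - 1*400))/(139 + 2*I*√35) = (137 - 1*(-23)*(7 - 20 - 400))/(139 + 2*I*√35) = (137 - 1*(-23)*(-413))/(139 + 2*I*√35) = (137 - 9499)/(139 + 2*I*√35) = -9362/(139 + 2*I*√35)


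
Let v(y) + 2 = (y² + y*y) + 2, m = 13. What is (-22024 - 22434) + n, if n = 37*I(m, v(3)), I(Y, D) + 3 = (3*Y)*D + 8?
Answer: -18299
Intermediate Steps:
v(y) = 2*y² (v(y) = -2 + ((y² + y*y) + 2) = -2 + ((y² + y²) + 2) = -2 + (2*y² + 2) = -2 + (2 + 2*y²) = 2*y²)
I(Y, D) = 5 + 3*D*Y (I(Y, D) = -3 + ((3*Y)*D + 8) = -3 + (3*D*Y + 8) = -3 + (8 + 3*D*Y) = 5 + 3*D*Y)
n = 26159 (n = 37*(5 + 3*(2*3²)*13) = 37*(5 + 3*(2*9)*13) = 37*(5 + 3*18*13) = 37*(5 + 702) = 37*707 = 26159)
(-22024 - 22434) + n = (-22024 - 22434) + 26159 = -44458 + 26159 = -18299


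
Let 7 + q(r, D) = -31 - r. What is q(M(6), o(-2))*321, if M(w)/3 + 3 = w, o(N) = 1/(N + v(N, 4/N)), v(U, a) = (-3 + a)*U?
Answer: -15087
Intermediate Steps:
v(U, a) = U*(-3 + a)
o(N) = 1/(N + N*(-3 + 4/N))
M(w) = -9 + 3*w
q(r, D) = -38 - r (q(r, D) = -7 + (-31 - r) = -38 - r)
q(M(6), o(-2))*321 = (-38 - (-9 + 3*6))*321 = (-38 - (-9 + 18))*321 = (-38 - 1*9)*321 = (-38 - 9)*321 = -47*321 = -15087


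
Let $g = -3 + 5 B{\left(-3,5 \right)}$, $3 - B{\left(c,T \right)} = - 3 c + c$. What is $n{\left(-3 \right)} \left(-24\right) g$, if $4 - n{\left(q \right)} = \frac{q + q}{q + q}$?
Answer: $1296$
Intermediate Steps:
$B{\left(c,T \right)} = 3 + 2 c$ ($B{\left(c,T \right)} = 3 - \left(- 3 c + c\right) = 3 - - 2 c = 3 + 2 c$)
$g = -18$ ($g = -3 + 5 \left(3 + 2 \left(-3\right)\right) = -3 + 5 \left(3 - 6\right) = -3 + 5 \left(-3\right) = -3 - 15 = -18$)
$n{\left(q \right)} = 3$ ($n{\left(q \right)} = 4 - \frac{q + q}{q + q} = 4 - \frac{2 q}{2 q} = 4 - 2 q \frac{1}{2 q} = 4 - 1 = 3$)
$n{\left(-3 \right)} \left(-24\right) g = 3 \left(-24\right) \left(-18\right) = \left(-72\right) \left(-18\right) = 1296$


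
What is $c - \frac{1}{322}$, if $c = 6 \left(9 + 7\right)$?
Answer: $\frac{30911}{322} \approx 95.997$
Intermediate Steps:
$c = 96$ ($c = 6 \cdot 16 = 96$)
$c - \frac{1}{322} = 96 - \frac{1}{322} = \frac{30911}{322}$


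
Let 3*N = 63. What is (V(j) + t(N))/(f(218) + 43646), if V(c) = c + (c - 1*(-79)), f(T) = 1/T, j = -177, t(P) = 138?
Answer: -29866/9514829 ≈ -0.0031389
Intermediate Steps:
N = 21 (N = (⅓)*63 = 21)
V(c) = 79 + 2*c (V(c) = c + (c + 79) = c + (79 + c) = 79 + 2*c)
(V(j) + t(N))/(f(218) + 43646) = ((79 + 2*(-177)) + 138)/(1/218 + 43646) = ((79 - 354) + 138)/(1/218 + 43646) = (-275 + 138)/(9514829/218) = -137*218/9514829 = -29866/9514829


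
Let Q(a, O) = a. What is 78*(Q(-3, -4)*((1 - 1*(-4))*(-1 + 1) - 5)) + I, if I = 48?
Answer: 1218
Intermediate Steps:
78*(Q(-3, -4)*((1 - 1*(-4))*(-1 + 1) - 5)) + I = 78*(-3*((1 - 1*(-4))*(-1 + 1) - 5)) + 48 = 78*(-3*((1 + 4)*0 - 5)) + 48 = 78*(-3*(5*0 - 5)) + 48 = 78*(-3*(0 - 5)) + 48 = 78*(-3*(-5)) + 48 = 78*15 + 48 = 1170 + 48 = 1218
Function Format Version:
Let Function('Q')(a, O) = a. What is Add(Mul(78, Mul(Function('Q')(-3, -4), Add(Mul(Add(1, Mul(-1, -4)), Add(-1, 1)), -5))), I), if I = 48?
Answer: 1218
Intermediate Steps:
Add(Mul(78, Mul(Function('Q')(-3, -4), Add(Mul(Add(1, Mul(-1, -4)), Add(-1, 1)), -5))), I) = Add(Mul(78, Mul(-3, Add(Mul(Add(1, Mul(-1, -4)), Add(-1, 1)), -5))), 48) = Add(Mul(78, Mul(-3, Add(Mul(Add(1, 4), 0), -5))), 48) = Add(Mul(78, Mul(-3, Add(Mul(5, 0), -5))), 48) = Add(Mul(78, Mul(-3, Add(0, -5))), 48) = Add(Mul(78, Mul(-3, -5)), 48) = Add(Mul(78, 15), 48) = Add(1170, 48) = 1218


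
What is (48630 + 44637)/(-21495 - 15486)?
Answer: -10363/4109 ≈ -2.5220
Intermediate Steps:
(48630 + 44637)/(-21495 - 15486) = 93267/(-36981) = 93267*(-1/36981) = -10363/4109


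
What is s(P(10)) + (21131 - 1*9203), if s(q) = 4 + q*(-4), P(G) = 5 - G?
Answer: 11952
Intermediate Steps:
s(q) = 4 - 4*q
s(P(10)) + (21131 - 1*9203) = (4 - 4*(5 - 1*10)) + (21131 - 1*9203) = (4 - 4*(5 - 10)) + (21131 - 9203) = (4 - 4*(-5)) + 11928 = (4 + 20) + 11928 = 24 + 11928 = 11952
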